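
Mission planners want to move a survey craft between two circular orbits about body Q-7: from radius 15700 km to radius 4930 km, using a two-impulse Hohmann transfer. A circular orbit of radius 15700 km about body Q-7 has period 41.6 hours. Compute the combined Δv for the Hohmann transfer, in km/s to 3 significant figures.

Δv = 0.478 km/s

From Kepler's third law T² = 4π²r³/μ at r = 15700 km, T = 41.6 hours = 41.6 × 3600 s = 1.4976×10^5 s: μ = 4π²r³/T² = 6811.88 km³/s².
Semi-major axis of the transfer orbit: a_t = (15700 + 4930)/2 = 10315 km.
At r₁ the circular-orbit speed is v₁ = √(μ/r₁) = 0.6587 km/s.
On the transfer ellipse at r₁, vis-viva equation gives v_a = √[μ(2/r₁ − 1/a_t)] = 0.4554 km/s.
First burn Δv₁ = |v_a − v₁| = 0.2033 km/s.
At r₂, v₂ = √(μ/r₂) = 1.1755 km/s.
Transfer-orbit speed at r₂: v_p = √[μ(2/r₂ − 1/a_t)] = 1.4502 km/s.
Second burn Δv₂ = |v₂ − v_p| = 0.2747 km/s.
Total Δv = Δv₁ + Δv₂ = 0.4780 km/s.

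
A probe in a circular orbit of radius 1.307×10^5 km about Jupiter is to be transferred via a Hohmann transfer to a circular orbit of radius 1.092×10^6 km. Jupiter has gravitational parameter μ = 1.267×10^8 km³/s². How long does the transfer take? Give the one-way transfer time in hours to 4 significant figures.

Transfer-ellipse semi-major axis a_t = (r₁ + r₂)/2 = (1.307×10^5 + 1.092×10^6)/2 = 6.1135×10^5 km.
Half the transfer-orbit period gives t = π√(a_t³/μ) = 1.334×10^5 s.
Converting: 1.334×10^5 s ÷ 3600 s/hour = 37.06 hours.

t = 37.06 hours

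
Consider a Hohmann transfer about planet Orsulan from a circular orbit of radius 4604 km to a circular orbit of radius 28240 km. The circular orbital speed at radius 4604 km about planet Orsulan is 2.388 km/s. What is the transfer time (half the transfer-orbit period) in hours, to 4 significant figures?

From the circular-orbit relation v² = μ/r at r = 4604 km: μ = v²r = (2.388)² × 4604 = 26254.5 km³/s².
Semi-major axis of the transfer orbit: a_t = (4604 + 28240)/2 = 16422 km.
By Kepler's third law the transfer-orbit period is T = 2π√(a_t³/μ), so t = T/2 = 40800 s.
Converting: 40800 s ÷ 3600 s/hour = 11.33 hours.

t = 11.33 hours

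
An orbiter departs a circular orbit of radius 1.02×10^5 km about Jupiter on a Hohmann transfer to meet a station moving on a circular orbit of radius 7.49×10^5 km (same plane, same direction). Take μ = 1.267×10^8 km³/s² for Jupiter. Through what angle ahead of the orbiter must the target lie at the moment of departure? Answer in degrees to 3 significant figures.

φ = 103°

Semi-major axis of the transfer orbit: a_t = (1.020×10^5 + 7.490×10^5)/2 = 4.255×10^5 km.
The half-period of the transfer ellipse is t = π√(a_t³/μ) = 77466 s.
The target's mean motion on its circular orbit is ω₂ = √(μ/r₂³) = 1.7365×10^-5 rad/s.
Angle swept by the target during transfer: ω₂·t = 1.3452 rad = 77.07°.
The orbiter traverses 180° on the transfer ellipse, so the target must lead by 180° − 77.07° = 103°.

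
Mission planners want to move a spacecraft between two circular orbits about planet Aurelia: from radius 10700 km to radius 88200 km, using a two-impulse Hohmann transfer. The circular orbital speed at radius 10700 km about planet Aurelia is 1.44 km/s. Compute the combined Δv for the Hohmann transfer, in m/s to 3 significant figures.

Δv = 751 m/s

From the circular-orbit relation v² = μ/r at r = 10700 km: μ = v²r = (1.44)² × 10700 = 22187.5 km³/s².
Semi-major axis of the transfer orbit: a_t = (10700 + 88200)/2 = 49450 km.
At r₁ the circular-orbit speed is v₁ = √(μ/r₁) = 1.4400 km/s.
On the transfer ellipse at r₁, vis-viva gives v_p = √[μ(2/r₁ − 1/a_t)] = 1.9232 km/s.
First burn Δv₁ = |v_p − v₁| = 0.4832 km/s.
Circular speed at r₂: v₂ = √(μ/r₂) = 0.501557 km/s.
Transfer-orbit speed at r₂: v_a = √[μ(2/r₂ − 1/a_t)] = 0.233308 km/s.
Second burn Δv₂ = |v₂ − v_a| = 0.2682 km/s.
Total Δv = Δv₁ + Δv₂ = 0.7514 km/s.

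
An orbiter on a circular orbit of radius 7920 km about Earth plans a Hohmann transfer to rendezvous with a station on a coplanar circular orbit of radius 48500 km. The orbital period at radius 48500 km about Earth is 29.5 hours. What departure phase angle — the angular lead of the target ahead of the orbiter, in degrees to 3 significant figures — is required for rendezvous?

φ = 100°

From Kepler's third law T² = 4π²r³/μ at r = 48500 km, T = 29.5 hours = 29.5 × 3600 s = 1.062×10^5 s: μ = 4π²r³/T² = 3.99334×10^5 km³/s².
Semi-major axis of the transfer orbit: a_t = (7920 + 48500)/2 = 28210 km.
Transfer time t = π√(a_t³/μ) = 23555 s.
Target angular speed ω₂ = √(μ/r₂³) = 5.9164×10^-5 rad/s.
Angle swept by the target during transfer: ω₂·t = 1.3936 rad = 79.85°.
The orbiter traverses 180° on the transfer ellipse, so the target must lead by 180° − 79.85° = 100°.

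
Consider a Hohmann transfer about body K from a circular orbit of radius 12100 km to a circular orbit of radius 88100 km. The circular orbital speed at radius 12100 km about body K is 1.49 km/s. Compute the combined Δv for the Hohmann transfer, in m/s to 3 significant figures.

Δv = 767 m/s

From the circular-orbit relation v² = μ/r at r = 12100 km: μ = v²r = (1.49)² × 12100 = 26863.2 km³/s².
The Hohmann ellipse has a_t = (r₁ + r₂)/2 = 50100 km.
At r₁ the circular-orbit speed is v₁ = √(μ/r₁) = 1.4900 km/s.
Transfer-orbit speed at r₁ (v² = μ(2/r − 1/a)): v_p = √[μ(2/r₁ − 1/a_t)] = 1.9759 km/s.
First burn Δv₁ = |v_p − v₁| = 0.4859 km/s.
Circular speed at r₂: v₂ = √(μ/r₂) = 0.5522 km/s.
Transfer-orbit speed at r₂: v_a = √[μ(2/r₂ − 1/a_t)] = 0.2714 km/s.
Second burn Δv₂ = |v₂ − v_a| = 0.2808 km/s.
Total Δv = Δv₁ + Δv₂ = 0.7667 km/s.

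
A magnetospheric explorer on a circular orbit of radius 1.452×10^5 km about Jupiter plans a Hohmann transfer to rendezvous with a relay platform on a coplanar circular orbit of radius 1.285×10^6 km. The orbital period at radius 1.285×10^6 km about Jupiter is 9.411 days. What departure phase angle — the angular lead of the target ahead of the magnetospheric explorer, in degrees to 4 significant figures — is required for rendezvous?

φ = 105.3°

From Kepler's third law T² = 4π²r³/μ at r = 1.285×10^6 km, T = 9.411 days = 9.411 × 86400 s = 8.131104×10^5 s: μ = 4π²r³/T² = 1.26698×10^8 km³/s².
The Hohmann ellipse has a_t = (r₁ + r₂)/2 = 7.151×10^5 km.
The half-period of the transfer ellipse is t = π√(a_t³/μ) = 1.6878×10^5 s.
Target angular speed ω₂ = √(μ/r₂³) = 7.7273×10^-6 rad/s.
Angle swept by the target during transfer: ω₂·t = 1.3042 rad = 74.73°.
Arrival is 180° from departure on the ellipse, so φ = 180° − 74.73° = 105.3°.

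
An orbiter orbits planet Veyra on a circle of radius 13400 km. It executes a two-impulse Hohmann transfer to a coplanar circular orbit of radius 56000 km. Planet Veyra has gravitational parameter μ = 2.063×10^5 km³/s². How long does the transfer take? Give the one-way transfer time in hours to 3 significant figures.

Transfer-ellipse semi-major axis a_t = (r₁ + r₂)/2 = (13400 + 56000)/2 = 34700 km.
Transfer time t = π√(a_t³/μ) = π√((34700)³ / 2.063×10^5) = 44710 s.
Converting: 44710 s ÷ 3600 s/hour = 12.4 hours.

t = 12.4 hours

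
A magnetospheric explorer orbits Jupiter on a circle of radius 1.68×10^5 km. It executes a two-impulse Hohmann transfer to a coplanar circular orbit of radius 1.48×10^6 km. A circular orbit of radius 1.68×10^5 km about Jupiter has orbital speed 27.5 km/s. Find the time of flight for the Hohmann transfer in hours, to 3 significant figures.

t = 57.9 hours

From the circular-orbit relation v² = μ/r at r = 1.68×10^5 km: μ = v²r = (27.5)² × 1.68×10^5 = 1.27050×10^8 km³/s².
The Hohmann ellipse has a_t = (r₁ + r₂)/2 = 8.240×10^5 km.
Transfer time t = π√(a_t³/μ) = π√((8.240×10^5)³ / 1.27050×10^8) = 2.085×10^5 s.
Converting: 2.085×10^5 s ÷ 3600 s/hour = 57.9 hours.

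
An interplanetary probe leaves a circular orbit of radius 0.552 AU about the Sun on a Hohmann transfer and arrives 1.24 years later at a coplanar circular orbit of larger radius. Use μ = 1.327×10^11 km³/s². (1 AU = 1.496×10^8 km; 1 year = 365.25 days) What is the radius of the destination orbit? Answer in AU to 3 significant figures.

In km: r₁ = 0.552 × 1.496×10^8 = 8.25792×10^7 km.
Transfer time t = 1.24 years × 365.25 × 86400 s = 3.9131424×10^7 s, and t = π√(a_t³/μ).
So a_t = (μ t²/π²)^(1/3) = (1.327×10^11 × (3.9131424×10^7)² / π²)^(1/3) = 2.7408×10^8 km.
Since a_t = (r₁ + r₂)/2, r₂ = 2a_t − r₁ = 2×2.7408×10^8 − 8.25792×10^7 = 4.655808×10^8 km.
In AU: r₂ = 4.655808×10^8 / 1.496×10^8 = 3.11 AU.

r₂ = 3.11 AU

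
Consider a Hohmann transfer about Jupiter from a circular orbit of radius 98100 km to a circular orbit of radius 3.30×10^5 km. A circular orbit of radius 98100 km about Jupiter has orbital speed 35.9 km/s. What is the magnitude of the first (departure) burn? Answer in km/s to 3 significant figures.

Δv₁ = 8.68 km/s

From the circular-orbit relation v² = μ/r at r = 98100 km: μ = v²r = (35.9)² × 98100 = 1.26432×10^8 km³/s².
The Hohmann ellipse has a_t = (r₁ + r₂)/2 = 2.1405×10^5 km.
On the circular orbit at r = 98100 km, v_c = √(μ/r) = 35.900 km/s.
Transfer-orbit speed at the same r (vis-viva, a = a_t): v_t = √[μ(2/r − 1/a_t)] = 44.575 km/s.
Δv₁ = |v_t − v_c| = |44.575 − 35.900| = 8.675 km/s.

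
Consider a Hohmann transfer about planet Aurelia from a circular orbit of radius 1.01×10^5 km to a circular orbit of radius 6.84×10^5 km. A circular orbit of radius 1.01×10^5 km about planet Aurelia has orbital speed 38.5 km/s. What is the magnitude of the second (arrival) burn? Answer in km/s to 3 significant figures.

Δv₂ = 7.29 km/s

From the circular-orbit relation v² = μ/r at r = 1.01×10^5 km: μ = v²r = (38.5)² × 1.01×10^5 = 1.49707×10^8 km³/s².
The Hohmann ellipse has a_t = (r₁ + r₂)/2 = 3.925×10^5 km.
On the circular orbit at r = 6.840×10^5 km, v_c = √(μ/r) = 14.7943 km/s.
Transfer-orbit speed at the same r (vis-viva, a = a_t): v_t = √[μ(2/r − 1/a_t)] = 7.50472 km/s.
Δv₂ = |v_t − v_c| = |7.50472 − 14.7943| = 7.290 km/s.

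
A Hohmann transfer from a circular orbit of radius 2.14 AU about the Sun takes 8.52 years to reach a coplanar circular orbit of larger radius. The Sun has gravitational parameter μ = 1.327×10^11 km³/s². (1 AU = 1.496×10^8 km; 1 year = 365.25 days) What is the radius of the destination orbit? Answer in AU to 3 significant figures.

In km: r₁ = 2.14 × 1.496×10^8 = 3.20144×10^8 km.
Transfer time t = 8.52 years × 365.25 × 86400 s = 2.68870752×10^8 s, and t = π√(a_t³/μ).
So a_t = (μ t²/π²)^(1/3) = (1.327×10^11 × (2.68870752×10^8)² / π²)^(1/3) = 9.9057×10^8 km.
Since a_t = (r₁ + r₂)/2, r₂ = 2a_t − r₁ = 2×9.9057×10^8 − 3.20144×10^8 = 1.660996×10^9 km.
In AU: r₂ = 1.660996×10^9 / 1.496×10^8 = 11.1 AU.

r₂ = 11.1 AU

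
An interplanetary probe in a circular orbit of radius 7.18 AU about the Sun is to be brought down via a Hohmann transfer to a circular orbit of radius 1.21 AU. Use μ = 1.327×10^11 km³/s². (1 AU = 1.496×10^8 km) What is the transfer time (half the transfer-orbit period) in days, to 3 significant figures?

t = 1570 days

In km: r₁ = 7.18 × 1.496×10^8 = 1.074128×10^9 km; r₂ = 1.21 × 1.496×10^8 = 1.81016×10^8 km.
Transfer-ellipse semi-major axis a_t = (r₁ + r₂)/2 = (1.074128×10^9 + 1.81016×10^8)/2 = 6.27572×10^8 km.
By Kepler's third law the transfer-orbit period is T = 2π√(a_t³/μ), so t = T/2 = 1.356×10^8 s.
Converting: 1.356×10^8 s ÷ 86400 s/day = 1570 days.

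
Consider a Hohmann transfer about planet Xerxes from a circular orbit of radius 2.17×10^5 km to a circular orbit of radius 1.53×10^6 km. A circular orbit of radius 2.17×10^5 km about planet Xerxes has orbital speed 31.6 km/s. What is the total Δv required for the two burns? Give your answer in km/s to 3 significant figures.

Δv = 16.2 km/s

From the circular-orbit relation v² = μ/r at r = 2.17×10^5 km: μ = v²r = (31.6)² × 2.17×10^5 = 2.16688×10^8 km³/s².
Semi-major axis of the transfer orbit: a_t = (2.170×10^5 + 1.530×10^6)/2 = 8.735×10^5 km.
Circular speed at r₁: v₁ = √(μ/r₁) = √(2.16688×10^8/2.170×10^5) = 31.60 km/s.
On the transfer ellipse at r₁, v² = μ(2/r − 1/a) gives v_p = √[μ(2/r₁ − 1/a_t)] = 41.82 km/s.
First burn Δv₁ = |v_p − v₁| = 10.22 km/s.
At r₂, v₂ = √(μ/r₂) = 11.901 km/s.
Transfer-orbit speed at r₂: v_a = √[μ(2/r₂ − 1/a_t)] = 5.9316 km/s.
Second burn Δv₂ = |v₂ − v_a| = 5.969 km/s.
Total Δv = Δv₁ + Δv₂ = 16.19 km/s.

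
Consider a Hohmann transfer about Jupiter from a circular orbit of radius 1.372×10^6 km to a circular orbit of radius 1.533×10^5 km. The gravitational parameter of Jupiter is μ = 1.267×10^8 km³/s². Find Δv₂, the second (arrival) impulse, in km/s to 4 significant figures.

Semi-major axis of the transfer orbit: a_t = (1.372×10^6 + 1.533×10^5)/2 = 7.6265×10^5 km.
On the circular orbit at r = 1.533×10^5 km, v_c = √(μ/r) = 28.749 km/s.
Transfer-orbit speed at the same r (vis-viva, a = a_t): v_t = √[μ(2/r − 1/a_t)] = 38.560 km/s.
Δv₂ = |v_t − v_c| = |38.560 − 28.749| = 9.811 km/s.

Δv₂ = 9.811 km/s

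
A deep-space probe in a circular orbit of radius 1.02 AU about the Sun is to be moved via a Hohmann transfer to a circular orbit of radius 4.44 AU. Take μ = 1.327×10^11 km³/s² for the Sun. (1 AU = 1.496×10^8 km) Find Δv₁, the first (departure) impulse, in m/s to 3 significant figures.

In km: r₁ = 1.02 × 1.496×10^8 = 1.52592×10^8 km; r₂ = 4.44 × 1.496×10^8 = 6.64224×10^8 km.
Semi-major axis of the transfer orbit: a_t = (1.52592×10^8 + 6.64224×10^8)/2 = 4.08408×10^8 km.
On the circular orbit at r = 1.52592×10^8 km, v_c = √(μ/r) = 29.490 km/s.
Vis-viva on the transfer ellipse at r = 1.52592×10^8 km gives v_t = √[μ(2/r − 1/a_t)] = 37.608 km/s.
Δv₁ = |v_t − v_c| = |37.608 − 29.490| = 8.118 km/s.

Δv₁ = 8120 m/s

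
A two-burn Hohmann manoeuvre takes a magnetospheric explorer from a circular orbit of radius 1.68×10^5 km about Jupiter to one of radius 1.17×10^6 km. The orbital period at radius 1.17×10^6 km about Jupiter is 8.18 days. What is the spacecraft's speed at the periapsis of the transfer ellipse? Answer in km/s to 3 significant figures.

From Kepler's third law T² = 4π²r³/μ at r = 1.17×10^6 km, T = 8.18 days = 8.18 × 86400 s = 7.06752×10^5 s: μ = 4π²r³/T² = 1.26585×10^8 km³/s².
Transfer-ellipse semi-major axis a_t = (r₁ + r₂)/2 = (1.680×10^5 + 1.170×10^6)/2 = 6.690×10^5 km.
The periapsis of the transfer ellipse is at r = 1.680×10^5 km.
From the vis-viva equation, v = √[μ(2/r − 1/a_t)] = 36.30 km/s.

v = 36.3 km/s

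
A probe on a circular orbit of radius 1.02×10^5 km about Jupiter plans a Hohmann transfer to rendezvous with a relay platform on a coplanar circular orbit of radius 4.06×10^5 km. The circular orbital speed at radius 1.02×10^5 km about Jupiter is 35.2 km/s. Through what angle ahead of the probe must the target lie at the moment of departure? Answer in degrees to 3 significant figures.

φ = 90.9°

From the circular-orbit relation v² = μ/r at r = 1.02×10^5 km: μ = v²r = (35.2)² × 1.02×10^5 = 1.26382×10^8 km³/s².
Transfer-ellipse semi-major axis a_t = (r₁ + r₂)/2 = (1.020×10^5 + 4.060×10^5)/2 = 2.540×10^5 km.
Transfer time t = π√(a_t³/μ) = 35770 s.
The target's mean motion on its circular orbit is ω₂ = √(μ/r₂³) = 4.346×10^-5 rad/s.
Angle swept by the target during transfer: ω₂·t = 1.5546 rad = 89.07°.
The probe traverses 180° on the transfer ellipse, so the target must lead by 180° − 89.07° = 90.9°.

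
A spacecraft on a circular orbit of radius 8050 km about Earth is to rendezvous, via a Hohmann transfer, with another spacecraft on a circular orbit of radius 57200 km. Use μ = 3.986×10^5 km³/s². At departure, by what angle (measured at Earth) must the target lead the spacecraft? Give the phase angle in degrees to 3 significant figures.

The Hohmann ellipse has a_t = (r₁ + r₂)/2 = 32625 km.
The half-period of the transfer ellipse is t = π√(a_t³/μ) = 29323 s.
Target angular speed ω₂ = √(μ/r₂³) = 4.6150×10^-5 rad/s.
Angle swept by the target during transfer: ω₂·t = 1.3533 rad = 77.54°.
Arrival is 180° from departure on the ellipse, so φ = 180° − 77.54° = 102°.

φ = 102°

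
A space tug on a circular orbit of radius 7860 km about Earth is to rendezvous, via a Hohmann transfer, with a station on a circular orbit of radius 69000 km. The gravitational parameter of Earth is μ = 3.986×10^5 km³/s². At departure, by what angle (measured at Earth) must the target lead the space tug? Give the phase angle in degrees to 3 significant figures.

Transfer-ellipse semi-major axis a_t = (r₁ + r₂)/2 = (7860 + 69000)/2 = 38430 km.
The half-period of the transfer ellipse is t = π√(a_t³/μ) = 37490 s.
Target angular speed ω₂ = √(μ/r₂³) = 3.483×10^-5 rad/s.
Angle swept by the target during transfer: ω₂·t = 1.3058 rad = 74.82°.
Arrival is 180° from departure on the ellipse, so φ = 180° − 74.82° = 105°.

φ = 105°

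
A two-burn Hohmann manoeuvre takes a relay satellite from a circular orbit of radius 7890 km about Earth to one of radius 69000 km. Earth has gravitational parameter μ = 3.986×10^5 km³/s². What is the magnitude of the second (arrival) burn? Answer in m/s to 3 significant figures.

Δv₂ = 1310 m/s

Transfer-ellipse semi-major axis a_t = (r₁ + r₂)/2 = (7890 + 69000)/2 = 38445 km.
Circular speed at r = 69000 km: v_c = √(μ/r) = 2.4035 km/s.
Vis-viva on the transfer ellipse at r = 69000 km gives v_t = √[μ(2/r − 1/a_t)] = 1.0888 km/s.
Δv₂ = |v_t − v_c| = |1.0888 − 2.4035| = 1.315 km/s.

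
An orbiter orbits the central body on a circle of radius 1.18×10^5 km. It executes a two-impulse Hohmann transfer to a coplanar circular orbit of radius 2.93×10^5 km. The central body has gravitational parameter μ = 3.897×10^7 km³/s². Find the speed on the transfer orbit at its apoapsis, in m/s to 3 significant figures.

v = 8740 m/s

The Hohmann ellipse has a_t = (r₁ + r₂)/2 = 2.055×10^5 km.
At apoapsis, r = 2.930×10^5 km.
Vis-viva: v = √[μ(2/r − 1/a_t)] = √[3.897×10^7 × (2/2.930×10^5 − 1/2.055×10^5)] = 8.739 km/s.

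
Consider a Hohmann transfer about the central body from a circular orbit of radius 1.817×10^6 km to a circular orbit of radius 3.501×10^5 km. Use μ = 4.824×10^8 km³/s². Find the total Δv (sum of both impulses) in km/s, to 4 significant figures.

Transfer-ellipse semi-major axis a_t = (r₁ + r₂)/2 = (1.817×10^6 + 3.501×10^5)/2 = 1.08355×10^6 km.
Circular speed at r₁: v₁ = √(μ/r₁) = √(4.824×10^8/1.817×10^6) = 16.294 km/s.
Transfer-orbit speed at r₁ (vis-viva): v_a = √[μ(2/r₁ − 1/a_t)] = 9.2619 km/s.
First burn Δv₁ = |v_a − v₁| = 7.032 km/s.
Circular speed at r₂: v₂ = √(μ/r₂) = 37.12 km/s.
Transfer-orbit speed at r₂: v_p = √[μ(2/r₂ − 1/a_t)] = 48.07 km/s.
Second burn Δv₂ = |v₂ − v_p| = 10.95 km/s.
Total Δv = Δv₁ + Δv₂ = 17.98 km/s.

Δv = 17.98 km/s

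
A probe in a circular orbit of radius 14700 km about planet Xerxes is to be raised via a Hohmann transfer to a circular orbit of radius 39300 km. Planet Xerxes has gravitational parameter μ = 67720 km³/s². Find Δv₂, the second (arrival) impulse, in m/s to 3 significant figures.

Δv₂ = 344 m/s

The Hohmann ellipse has a_t = (r₁ + r₂)/2 = 27000 km.
Circular speed at r = 39300 km: v_c = √(μ/r) = 1.3127 km/s.
Vis-viva on the transfer ellipse at r = 39300 km gives v_t = √[μ(2/r − 1/a_t)] = 0.96859 km/s.
Δv₂ = |v_t − v_c| = |0.96859 − 1.3127| = 0.3441 km/s.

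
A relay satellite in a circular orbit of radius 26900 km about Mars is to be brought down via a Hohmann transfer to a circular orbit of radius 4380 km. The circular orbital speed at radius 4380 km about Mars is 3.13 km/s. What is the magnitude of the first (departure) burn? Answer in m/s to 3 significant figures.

From the circular-orbit relation v² = μ/r at r = 4380 km: μ = v²r = (3.13)² × 4380 = 42910.4 km³/s².
Transfer-ellipse semi-major axis a_t = (r₁ + r₂)/2 = (26900 + 4380)/2 = 15640 km.
Circular speed at r = 26900 km: v_c = √(μ/r) = 1.263 km/s.
Transfer-orbit speed at the same r (vis-viva, a = a_t): v_t = √[μ(2/r − 1/a_t)] = 0.6684 km/s.
Δv₁ = |v_t − v_c| = |0.6684 − 1.263| = 0.5946 km/s.

Δv₁ = 595 m/s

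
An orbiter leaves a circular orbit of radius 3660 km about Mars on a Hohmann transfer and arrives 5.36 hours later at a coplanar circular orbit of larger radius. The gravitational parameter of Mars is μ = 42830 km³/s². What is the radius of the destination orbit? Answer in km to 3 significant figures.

r₂ = 19800 km

Transfer time t = 5.36 hours = 19296 s, and t = π√(a_t³/μ).
So a_t = (μ t²/π²)^(1/3) = (42830 × (19296)² / π²)^(1/3) = 11734 km.
Since a_t = (r₁ + r₂)/2, r₂ = 2a_t − r₁ = 2×11734 − 3660 = 19808 km.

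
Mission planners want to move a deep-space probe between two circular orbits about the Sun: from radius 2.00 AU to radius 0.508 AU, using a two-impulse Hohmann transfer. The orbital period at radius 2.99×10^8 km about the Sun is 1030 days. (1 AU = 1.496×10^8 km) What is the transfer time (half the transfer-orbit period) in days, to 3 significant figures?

t = 256 days

From Kepler's third law T² = 4π²r³/μ at r = 2.99×10^8 km, T = 1030 days = 1030 × 86400 s = 8.8992×10^7 s: μ = 4π²r³/T² = 1.33251×10^11 km³/s².
In km: r₁ = 2.00 × 1.496×10^8 = 2.992×10^8 km; r₂ = 0.508 × 1.496×10^8 = 7.59968×10^7 km.
Semi-major axis of the transfer orbit: a_t = (2.992×10^8 + 7.59968×10^7)/2 = 1.875984×10^8 km.
Half the transfer-orbit period gives t = π√(a_t³/μ) = 2.211×10^7 s.
Converting: 2.211×10^7 s ÷ 86400 s/day = 256 days.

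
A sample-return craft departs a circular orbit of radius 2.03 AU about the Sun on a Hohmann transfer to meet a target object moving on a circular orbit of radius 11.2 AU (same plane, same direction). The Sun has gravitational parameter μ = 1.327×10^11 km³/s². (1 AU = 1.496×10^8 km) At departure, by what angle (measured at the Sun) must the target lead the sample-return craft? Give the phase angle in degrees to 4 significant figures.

In km: r₁ = 2.03 × 1.496×10^8 = 3.03688×10^8 km; r₂ = 11.2 × 1.496×10^8 = 1.67552×10^9 km.
Transfer-ellipse semi-major axis a_t = (r₁ + r₂)/2 = (3.03688×10^8 + 1.67552×10^9)/2 = 9.89604×10^8 km.
Transfer time t = π√(a_t³/μ) = 2.685×10^8 s.
The target's mean motion on its circular orbit is ω₂ = √(μ/r₂³) = 5.311×10^-9 rad/s.
Angle swept by the target during transfer: ω₂·t = 1.426 rad = 81.70°.
Arrival is 180° from departure on the ellipse, so φ = 180° − 81.70° = 98.30°.

φ = 98.30°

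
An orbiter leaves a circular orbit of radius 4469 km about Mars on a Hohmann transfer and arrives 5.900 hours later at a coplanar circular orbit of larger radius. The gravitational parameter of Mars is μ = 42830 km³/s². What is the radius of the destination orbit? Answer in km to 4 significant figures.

r₂ = 20550 km

Transfer time t = 5.900 hours = 21240 s, and t = π√(a_t³/μ).
So a_t = (μ t²/π²)^(1/3) = (42830 × (21240)² / π²)^(1/3) = 12510 km.
Since a_t = (r₁ + r₂)/2, r₂ = 2a_t − r₁ = 2×12510 − 4469 = 20551 km.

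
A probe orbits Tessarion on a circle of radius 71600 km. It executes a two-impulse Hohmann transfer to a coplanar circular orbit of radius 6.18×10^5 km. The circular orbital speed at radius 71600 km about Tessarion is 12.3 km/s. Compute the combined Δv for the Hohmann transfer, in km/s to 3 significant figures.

Δv = 6.45 km/s

From the circular-orbit relation v² = μ/r at r = 71600 km: μ = v²r = (12.3)² × 71600 = 1.08324×10^7 km³/s².
Semi-major axis of the transfer orbit: a_t = (71600 + 6.180×10^5)/2 = 3.448×10^5 km.
Circular speed at r₁: v₁ = √(μ/r₁) = √(1.08324×10^7/71600) = 12.300 km/s.
On the transfer ellipse at r₁, vis-viva gives v_p = √[μ(2/r₁ − 1/a_t)] = 16.467 km/s.
First burn Δv₁ = |v_p − v₁| = 4.167 km/s.
Circular speed at r₂: v₂ = √(μ/r₂) = 4.187 km/s.
Transfer-orbit speed at r₂: v_a = √[μ(2/r₂ − 1/a_t)] = 1.908 km/s.
Second burn Δv₂ = |v₂ − v_a| = 2.279 km/s.
Δv = Δv₁ + Δv₂ = 4.167 + 2.279 = 6.446 km/s.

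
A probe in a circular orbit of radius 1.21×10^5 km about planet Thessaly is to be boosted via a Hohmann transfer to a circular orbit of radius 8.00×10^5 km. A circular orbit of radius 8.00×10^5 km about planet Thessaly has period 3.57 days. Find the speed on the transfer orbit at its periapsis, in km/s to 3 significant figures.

From Kepler's third law T² = 4π²r³/μ at r = 8.00×10^5 km, T = 3.57 days = 3.57 × 86400 s = 3.08448×10^5 s: μ = 4π²r³/T² = 2.12454×10^8 km³/s².
The Hohmann ellipse has a_t = (r₁ + r₂)/2 = 4.605×10^5 km.
At periapsis, r = 1.210×10^5 km.
Vis-viva: v = √[μ(2/r − 1/a_t)] = √[2.12454×10^8 × (2/1.210×10^5 − 1/4.605×10^5)] = 55.23 km/s.

v = 55.2 km/s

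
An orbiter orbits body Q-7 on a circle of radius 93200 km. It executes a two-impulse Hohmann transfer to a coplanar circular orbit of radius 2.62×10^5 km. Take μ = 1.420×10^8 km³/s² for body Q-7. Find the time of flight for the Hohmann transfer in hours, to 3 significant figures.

Transfer-ellipse semi-major axis a_t = (r₁ + r₂)/2 = (93200 + 2.620×10^5)/2 = 1.776×10^5 km.
By Kepler's third law the transfer-orbit period is T = 2π√(a_t³/μ), so t = T/2 = 19730 s.
Converting: 19730 s ÷ 3600 s/hour = 5.48 hours.

t = 5.48 hours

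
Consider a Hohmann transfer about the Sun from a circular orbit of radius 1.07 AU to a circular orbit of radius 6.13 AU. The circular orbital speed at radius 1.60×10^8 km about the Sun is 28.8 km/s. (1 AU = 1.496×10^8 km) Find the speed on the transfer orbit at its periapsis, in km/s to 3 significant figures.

From the circular-orbit relation v² = μ/r at r = 1.60×10^8 km: μ = v²r = (28.8)² × 1.60×10^8 = 1.32710×10^11 km³/s².
In km: r₁ = 1.07 × 1.496×10^8 = 1.60072×10^8 km; r₂ = 6.13 × 1.496×10^8 = 9.17048×10^8 km.
Transfer-ellipse semi-major axis a_t = (r₁ + r₂)/2 = (1.60072×10^8 + 9.17048×10^8)/2 = 5.3856×10^8 km.
The periapsis of the transfer ellipse is at r = 1.60072×10^8 km.
Vis-viva: v = √[μ(2/r − 1/a_t)] = √[1.32710×10^11 × (2/1.60072×10^8 − 1/5.3856×10^8)] = 37.57 km/s.

v = 37.6 km/s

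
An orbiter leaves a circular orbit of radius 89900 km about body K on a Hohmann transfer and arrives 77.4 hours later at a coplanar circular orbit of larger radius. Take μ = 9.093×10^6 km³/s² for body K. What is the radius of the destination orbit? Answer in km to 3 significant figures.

r₂ = 7.40×10^5 km

Transfer time t = 77.4 hours = 2.7864×10^5 s, and t = π√(a_t³/μ).
So a_t = (μ t²/π²)^(1/3) = (9.093×10^6 × (2.7864×10^5)² / π²)^(1/3) = 4.1511×10^5 km.
Since a_t = (r₁ + r₂)/2, r₂ = 2a_t − r₁ = 2×4.1511×10^5 − 89900 = 7.4032×10^5 km.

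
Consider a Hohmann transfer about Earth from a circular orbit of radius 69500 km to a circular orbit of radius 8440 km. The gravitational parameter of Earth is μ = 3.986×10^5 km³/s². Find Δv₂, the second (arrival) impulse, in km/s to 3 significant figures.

The Hohmann ellipse has a_t = (r₁ + r₂)/2 = 38970 km.
On the circular orbit at r = 8440 km, v_c = √(μ/r) = 6.8722 km/s.
Vis-viva on the transfer ellipse at r = 8440 km gives v_t = √[μ(2/r − 1/a_t)] = 9.1775 km/s.
Δv₂ = |v_t − v_c| = |9.1775 − 6.8722| = 2.305 km/s.

Δv₂ = 2.31 km/s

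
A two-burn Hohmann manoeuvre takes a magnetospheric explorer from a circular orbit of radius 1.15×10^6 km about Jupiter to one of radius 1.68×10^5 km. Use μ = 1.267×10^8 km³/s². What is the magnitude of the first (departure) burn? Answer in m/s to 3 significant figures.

Transfer-ellipse semi-major axis a_t = (r₁ + r₂)/2 = (1.150×10^6 + 1.680×10^5)/2 = 6.590×10^5 km.
Circular speed at r = 1.150×10^6 km: v_c = √(μ/r) = 10.4964 km/s.
Vis-viva on the transfer ellipse at r = 1.150×10^6 km gives v_t = √[μ(2/r − 1/a_t)] = 5.29970 km/s.
Δv₁ = |v_t − v_c| = |5.29970 − 10.4964| = 5.197 km/s.

Δv₁ = 5200 m/s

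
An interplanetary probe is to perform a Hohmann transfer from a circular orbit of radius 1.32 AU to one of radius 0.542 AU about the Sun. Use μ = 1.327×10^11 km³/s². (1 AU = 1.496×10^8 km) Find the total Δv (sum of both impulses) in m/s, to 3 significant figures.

In km: r₁ = 1.32 × 1.496×10^8 = 1.97472×10^8 km; r₂ = 0.542 × 1.496×10^8 = 8.10832×10^7 km.
Semi-major axis of the transfer orbit: a_t = (1.97472×10^8 + 8.10832×10^7)/2 = 1.392776×10^8 km.
At r₁ the circular-orbit speed is v₁ = √(μ/r₁) = 25.923 km/s.
Transfer-orbit speed at r₁ (vis-viva): v_a = √[μ(2/r₁ − 1/a_t)] = 19.779 km/s.
First burn Δv₁ = |v_a − v₁| = 6.144 km/s.
At r₂, v₂ = √(μ/r₂) = 40.455 km/s.
Transfer-orbit speed at r₂: v_p = √[μ(2/r₂ − 1/a_t)] = 48.171 km/s.
Second burn Δv₂ = |v₂ − v_p| = 7.716 km/s.
Total Δv = Δv₁ + Δv₂ = 13.86 km/s.

Δv = 13900 m/s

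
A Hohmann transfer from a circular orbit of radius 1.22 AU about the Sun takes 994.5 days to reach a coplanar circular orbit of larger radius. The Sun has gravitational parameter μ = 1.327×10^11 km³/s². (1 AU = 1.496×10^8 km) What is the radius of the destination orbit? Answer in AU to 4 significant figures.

r₂ = 4.970 AU

In km: r₁ = 1.22 × 1.496×10^8 = 1.82512×10^8 km.
Transfer time t = 994.5 days = 8.59248×10^7 s, and t = π√(a_t³/μ).
So a_t = (μ t²/π²)^(1/3) = (1.327×10^11 × (8.59248×10^7)² / π²)^(1/3) = 4.6302×10^8 km.
Since a_t = (r₁ + r₂)/2, r₂ = 2a_t − r₁ = 2×4.6302×10^8 − 1.82512×10^8 = 7.43528×10^8 km.
In AU: r₂ = 7.43528×10^8 / 1.496×10^8 = 4.970 AU.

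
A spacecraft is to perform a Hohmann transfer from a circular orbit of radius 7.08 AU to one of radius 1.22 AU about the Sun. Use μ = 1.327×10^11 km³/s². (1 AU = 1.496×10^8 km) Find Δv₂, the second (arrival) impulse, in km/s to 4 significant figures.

In km: r₁ = 7.08 × 1.496×10^8 = 1.059168×10^9 km; r₂ = 1.22 × 1.496×10^8 = 1.82512×10^8 km.
The Hohmann ellipse has a_t = (r₁ + r₂)/2 = 6.2084×10^8 km.
On the circular orbit at r = 1.82512×10^8 km, v_c = √(μ/r) = 26.964 km/s.
Transfer-orbit speed at the same r (vis-viva, a = a_t): v_t = √[μ(2/r − 1/a_t)] = 35.219 km/s.
Δv₂ = |v_t − v_c| = |35.219 − 26.964| = 8.255 km/s.

Δv₂ = 8.255 km/s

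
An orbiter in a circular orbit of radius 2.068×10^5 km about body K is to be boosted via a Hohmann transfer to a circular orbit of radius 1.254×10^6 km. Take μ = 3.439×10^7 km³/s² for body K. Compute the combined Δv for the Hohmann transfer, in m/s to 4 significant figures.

Semi-major axis of the transfer orbit: a_t = (2.068×10^5 + 1.254×10^6)/2 = 7.304×10^5 km.
At r₁ the circular-orbit speed is v₁ = √(μ/r₁) = 12.8956 km/s.
On the transfer ellipse at r₁, v² = μ(2/r − 1/a) gives v_p = √[μ(2/r₁ − 1/a_t)] = 16.8970 km/s.
First burn Δv₁ = |v_p − v₁| = 4.0014 km/s.
At r₂, v₂ = √(μ/r₂) = 5.2368 km/s.
Transfer-orbit speed at r₂: v_a = √[μ(2/r₂ − 1/a_t)] = 2.7865 km/s.
Second burn Δv₂ = |v₂ − v_a| = 2.4503 km/s.
Δv = Δv₁ + Δv₂ = 4.0014 + 2.4503 = 6.452 km/s.

Δv = 6452 m/s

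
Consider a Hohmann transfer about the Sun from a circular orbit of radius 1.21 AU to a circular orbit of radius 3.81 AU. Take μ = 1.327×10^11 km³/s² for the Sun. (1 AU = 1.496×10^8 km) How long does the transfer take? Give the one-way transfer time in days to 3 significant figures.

t = 726 days

In km: r₁ = 1.21 × 1.496×10^8 = 1.81016×10^8 km; r₂ = 3.81 × 1.496×10^8 = 5.69976×10^8 km.
Semi-major axis of the transfer orbit: a_t = (1.81016×10^8 + 5.69976×10^8)/2 = 3.75496×10^8 km.
Half the transfer-orbit period gives t = π√(a_t³/μ) = 6.275×10^7 s.
Converting: 6.275×10^7 s ÷ 86400 s/day = 726 days.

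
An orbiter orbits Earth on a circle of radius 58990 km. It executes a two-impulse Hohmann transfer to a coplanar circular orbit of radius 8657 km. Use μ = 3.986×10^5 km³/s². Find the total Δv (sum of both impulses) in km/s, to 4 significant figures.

Δv = 3.460 km/s

Transfer-ellipse semi-major axis a_t = (r₁ + r₂)/2 = (58990 + 8657)/2 = 33823.5 km.
At r₁ the circular-orbit speed is v₁ = √(μ/r₁) = 2.599 km/s.
Transfer-orbit speed at r₁ (vis-viva equation): v_a = √[μ(2/r₁ − 1/a_t)] = 1.315 km/s.
First burn Δv₁ = |v_a − v₁| = 1.284 km/s.
Circular speed at r₂: v₂ = √(μ/r₂) = 6.7855 km/s.
Transfer-orbit speed at r₂: v_p = √[μ(2/r₂ − 1/a_t)] = 8.9612 km/s.
Second burn Δv₂ = |v₂ − v_p| = 2.176 km/s.
Δv = Δv₁ + Δv₂ = 1.284 + 2.176 = 3.460 km/s.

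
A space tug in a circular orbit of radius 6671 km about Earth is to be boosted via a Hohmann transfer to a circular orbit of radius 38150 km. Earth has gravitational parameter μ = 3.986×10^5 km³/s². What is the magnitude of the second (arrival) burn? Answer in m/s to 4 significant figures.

The Hohmann ellipse has a_t = (r₁ + r₂)/2 = 22410.5 km.
On the circular orbit at r = 38150 km, v_c = √(μ/r) = 3.2324 km/s.
Vis-viva on the transfer ellipse at r = 38150 km gives v_t = √[μ(2/r − 1/a_t)] = 1.7636 km/s.
Δv₂ = |v_t − v_c| = |1.7636 − 3.2324| = 1.469 km/s.

Δv₂ = 1469 m/s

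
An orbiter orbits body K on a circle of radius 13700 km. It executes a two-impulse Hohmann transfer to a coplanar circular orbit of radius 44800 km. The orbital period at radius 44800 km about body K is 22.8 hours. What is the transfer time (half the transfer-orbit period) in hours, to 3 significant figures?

t = 6.01 hours

From Kepler's third law T² = 4π²r³/μ at r = 44800 km, T = 22.8 hours = 22.8 × 3600 s = 82080 s: μ = 4π²r³/T² = 5.26889×10^5 km³/s².
The Hohmann ellipse has a_t = (r₁ + r₂)/2 = 29250 km.
Half the transfer-orbit period gives t = π√(a_t³/μ) = 21650 s.
Converting: 21650 s ÷ 3600 s/hour = 6.01 hours.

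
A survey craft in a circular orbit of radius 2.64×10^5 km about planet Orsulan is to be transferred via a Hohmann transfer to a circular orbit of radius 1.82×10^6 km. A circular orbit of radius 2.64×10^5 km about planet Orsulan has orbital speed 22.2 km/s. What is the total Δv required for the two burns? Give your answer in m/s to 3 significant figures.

Δv = 11300 m/s

From the circular-orbit relation v² = μ/r at r = 2.64×10^5 km: μ = v²r = (22.2)² × 2.64×10^5 = 1.30110×10^8 km³/s².
Semi-major axis of the transfer orbit: a_t = (2.640×10^5 + 1.820×10^6)/2 = 1.042×10^6 km.
Circular speed at r₁: v₁ = √(μ/r₁) = √(1.30110×10^8/2.640×10^5) = 22.20 km/s.
Transfer-orbit speed at r₁ (v² = μ(2/r − 1/a)): v_p = √[μ(2/r₁ − 1/a_t)] = 29.34 km/s.
First burn Δv₁ = |v_p − v₁| = 7.140 km/s.
Circular speed at r₂: v₂ = √(μ/r₂) = 8.455 km/s.
Transfer-orbit speed at r₂: v_a = √[μ(2/r₂ − 1/a_t)] = 4.256 km/s.
Second burn Δv₂ = |v₂ − v_a| = 4.199 km/s.
Δv = Δv₁ + Δv₂ = 7.140 + 4.199 = 11.34 km/s.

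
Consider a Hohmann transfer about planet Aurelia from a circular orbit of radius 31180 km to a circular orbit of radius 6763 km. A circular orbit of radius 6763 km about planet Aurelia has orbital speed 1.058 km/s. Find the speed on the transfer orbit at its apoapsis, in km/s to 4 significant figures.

From the circular-orbit relation v² = μ/r at r = 6763 km: μ = v²r = (1.058)² × 6763 = 7570.26 km³/s².
The Hohmann ellipse has a_t = (r₁ + r₂)/2 = 18971.5 km.
The apoapsis of the transfer ellipse is at r = 31180 km.
Vis-viva: v = √[μ(2/r − 1/a_t)] = √[7570.26 × (2/31180 − 1/18971.5)] = 0.2942 km/s.

v = 0.2942 km/s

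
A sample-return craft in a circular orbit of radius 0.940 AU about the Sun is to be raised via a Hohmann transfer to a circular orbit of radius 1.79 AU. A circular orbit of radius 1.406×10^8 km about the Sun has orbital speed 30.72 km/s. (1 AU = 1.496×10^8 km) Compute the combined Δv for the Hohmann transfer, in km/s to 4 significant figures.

From the circular-orbit relation v² = μ/r at r = 1.406×10^8 km: μ = v²r = (30.72)² × 1.406×10^8 = 1.32687×10^11 km³/s².
In km: r₁ = 0.940 × 1.496×10^8 = 1.40624×10^8 km; r₂ = 1.79 × 1.496×10^8 = 2.67784×10^8 km.
Transfer-ellipse semi-major axis a_t = (r₁ + r₂)/2 = (1.40624×10^8 + 2.67784×10^8)/2 = 2.04204×10^8 km.
Circular speed at r₁: v₁ = √(μ/r₁) = √(1.32687×10^11/1.40624×10^8) = 30.7174 km/s.
On the transfer ellipse at r₁, vis-viva equation gives v_p = √[μ(2/r₁ − 1/a_t)] = 35.1758 km/s.
First burn Δv₁ = |v_p − v₁| = 4.458 km/s.
Circular speed at r₂: v₂ = √(μ/r₂) = 22.260 km/s.
Transfer-orbit speed at r₂: v_a = √[μ(2/r₂ − 1/a_t)] = 18.472 km/s.
Second burn Δv₂ = |v₂ − v_a| = 3.788 km/s.
Total Δv = Δv₁ + Δv₂ = 8.246 km/s.

Δv = 8.246 km/s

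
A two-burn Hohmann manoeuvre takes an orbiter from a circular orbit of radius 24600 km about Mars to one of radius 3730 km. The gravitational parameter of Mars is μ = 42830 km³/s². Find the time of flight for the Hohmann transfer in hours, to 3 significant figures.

t = 7.11 hours

Semi-major axis of the transfer orbit: a_t = (24600 + 3730)/2 = 14165 km.
By Kepler's third law the transfer-orbit period is T = 2π√(a_t³/μ), so t = T/2 = 25590 s.
Converting: 25590 s ÷ 3600 s/hour = 7.11 hours.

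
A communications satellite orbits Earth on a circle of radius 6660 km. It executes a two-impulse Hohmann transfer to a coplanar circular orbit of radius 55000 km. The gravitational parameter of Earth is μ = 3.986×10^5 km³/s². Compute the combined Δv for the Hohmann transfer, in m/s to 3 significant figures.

Transfer-ellipse semi-major axis a_t = (r₁ + r₂)/2 = (6660 + 55000)/2 = 30830 km.
At r₁ the circular-orbit speed is v₁ = √(μ/r₁) = 7.7363 km/s.
On the transfer ellipse at r₁, vis-viva equation gives v_p = √[μ(2/r₁ − 1/a_t)] = 10.333 km/s.
First burn Δv₁ = |v_p − v₁| = 2.597 km/s.
Circular speed at r₂: v₂ = √(μ/r₂) = 2.692 km/s.
Transfer-orbit speed at r₂: v_a = √[μ(2/r₂ − 1/a_t)] = 1.251 km/s.
Second burn Δv₂ = |v₂ − v_a| = 1.441 km/s.
Total Δv = Δv₁ + Δv₂ = 4.038 km/s.

Δv = 4040 m/s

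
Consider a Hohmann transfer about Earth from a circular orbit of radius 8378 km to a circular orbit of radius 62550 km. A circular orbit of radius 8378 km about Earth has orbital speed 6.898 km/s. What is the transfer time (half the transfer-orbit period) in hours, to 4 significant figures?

t = 9.231 hours

From the circular-orbit relation v² = μ/r at r = 8378 km: μ = v²r = (6.898)² × 8378 = 3.98645×10^5 km³/s².
Semi-major axis of the transfer orbit: a_t = (8378 + 62550)/2 = 35464 km.
Half the transfer-orbit period gives t = π√(a_t³/μ) = 33230 s.
Converting: 33230 s ÷ 3600 s/hour = 9.231 hours.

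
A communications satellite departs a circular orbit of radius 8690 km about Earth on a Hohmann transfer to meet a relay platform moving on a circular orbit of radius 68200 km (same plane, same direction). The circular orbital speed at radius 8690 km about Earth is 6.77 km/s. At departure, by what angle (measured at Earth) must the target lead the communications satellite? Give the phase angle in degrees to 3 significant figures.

From the circular-orbit relation v² = μ/r at r = 8690 km: μ = v²r = (6.77)² × 8690 = 3.98288×10^5 km³/s².
The Hohmann ellipse has a_t = (r₁ + r₂)/2 = 38445 km.
The half-period of the transfer ellipse is t = π√(a_t³/μ) = 37524 s.
Target angular speed ω₂ = √(μ/r₂³) = 3.5434×10^-5 rad/s.
Angle swept by the target during transfer: ω₂·t = 1.3296 rad = 76.18°.
The communications satellite traverses 180° on the transfer ellipse, so the target must lead by 180° − 76.18° = 104°.

φ = 104°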